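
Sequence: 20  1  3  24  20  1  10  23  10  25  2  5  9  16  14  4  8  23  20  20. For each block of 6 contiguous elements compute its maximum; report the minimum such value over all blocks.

16

20 1 3 24 20 1 → max 24
1 3 24 20 1 10 → max 24
3 24 20 1 10 23 → max 24
24 20 1 10 23 10 → max 24
20 1 10 23 10 25 → max 25
1 10 23 10 25 2 → max 25
10 23 10 25 2 5 → max 25
23 10 25 2 5 9 → max 25
10 25 2 5 9 16 → max 25
25 2 5 9 16 14 → max 25
2 5 9 16 14 4 → max 16
5 9 16 14 4 8 → max 16
9 16 14 4 8 23 → max 23
16 14 4 8 23 20 → max 23
14 4 8 23 20 20 → max 23
Minimum of these is 16.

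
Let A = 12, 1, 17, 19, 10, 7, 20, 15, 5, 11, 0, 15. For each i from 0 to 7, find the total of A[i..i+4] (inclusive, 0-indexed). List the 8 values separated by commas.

59, 54, 73, 71, 57, 58, 51, 46

Sliding a size-5 window across the 12 values:
[12, 1, 17, 19, 10] → sum 59
[1, 17, 19, 10, 7] → sum 54
[17, 19, 10, 7, 20] → sum 73
[19, 10, 7, 20, 15] → sum 71
[10, 7, 20, 15, 5] → sum 57
[7, 20, 15, 5, 11] → sum 58
[20, 15, 5, 11, 0] → sum 51
[15, 5, 11, 0, 15] → sum 46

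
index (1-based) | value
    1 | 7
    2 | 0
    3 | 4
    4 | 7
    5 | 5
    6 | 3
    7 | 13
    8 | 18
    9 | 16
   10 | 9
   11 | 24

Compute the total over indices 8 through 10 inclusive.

43

Elements at indices 8..10: 18, 16, 9
sum(18, 16, 9) = 43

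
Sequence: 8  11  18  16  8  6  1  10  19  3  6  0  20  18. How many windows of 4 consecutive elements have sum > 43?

(8, 11, 18, 16) → sum 53  > 43 ✓
(11, 18, 16, 8) → sum 53  > 43 ✓
(18, 16, 8, 6) → sum 48  > 43 ✓
(16, 8, 6, 1) → sum 31
(8, 6, 1, 10) → sum 25
(6, 1, 10, 19) → sum 36
(1, 10, 19, 3) → sum 33
(10, 19, 3, 6) → sum 38
(19, 3, 6, 0) → sum 28
(3, 6, 0, 20) → sum 29
(6, 0, 20, 18) → sum 44  > 43 ✓
4 windows satisfy the condition.

4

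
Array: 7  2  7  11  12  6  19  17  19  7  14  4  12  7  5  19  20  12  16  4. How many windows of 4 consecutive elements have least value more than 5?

7

[7, 2, 7, 11] → min 2
[2, 7, 11, 12] → min 2
[7, 11, 12, 6] → min 6  > 5 ✓
[11, 12, 6, 19] → min 6  > 5 ✓
[12, 6, 19, 17] → min 6  > 5 ✓
[6, 19, 17, 19] → min 6  > 5 ✓
[19, 17, 19, 7] → min 7  > 5 ✓
[17, 19, 7, 14] → min 7  > 5 ✓
[19, 7, 14, 4] → min 4
[7, 14, 4, 12] → min 4
[14, 4, 12, 7] → min 4
[4, 12, 7, 5] → min 4
[12, 7, 5, 19] → min 5
[7, 5, 19, 20] → min 5
[5, 19, 20, 12] → min 5
[19, 20, 12, 16] → min 12  > 5 ✓
[20, 12, 16, 4] → min 4
7 windows satisfy the condition.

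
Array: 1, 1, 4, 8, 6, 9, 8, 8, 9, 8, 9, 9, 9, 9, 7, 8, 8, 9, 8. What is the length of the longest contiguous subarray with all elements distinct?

5

[1] len 1
[1] len 1
[1, 4] len 2
[1, 4, 8] len 3
[1, 4, 8, 6] len 4
[1, 4, 8, 6, 9] len 5
[6, 9, 8] len 3
[8] len 1
[8, 9] len 2
[9, 8] len 2
[8, 9] len 2
[9] len 1
[9] len 1
[9] len 1
[9, 7] len 2
[9, 7, 8] len 3
[8] len 1
[8, 9] len 2
[9, 8] len 2
Longest all-distinct length: 5.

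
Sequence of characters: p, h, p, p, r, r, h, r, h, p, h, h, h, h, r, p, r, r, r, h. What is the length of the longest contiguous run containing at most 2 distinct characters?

add p: window [p] (1 distinct), len 1
add h: window [p, h] (2 distinct), len 2
add p: window [p, h, p] (2 distinct), len 3
add p: window [p, h, p, p] (2 distinct), len 4
add r: window [p, p, r] (2 distinct), len 3
add r: window [p, p, r, r] (2 distinct), len 4
add h: window [r, r, h] (2 distinct), len 3
add r: window [r, r, h, r] (2 distinct), len 4
add h: window [r, r, h, r, h] (2 distinct), len 5
add p: window [h, p] (2 distinct), len 2
add h: window [h, p, h] (2 distinct), len 3
add h: window [h, p, h, h] (2 distinct), len 4
add h: window [h, p, h, h, h] (2 distinct), len 5
add h: window [h, p, h, h, h, h] (2 distinct), len 6
add r: window [h, h, h, h, r] (2 distinct), len 5
add p: window [r, p] (2 distinct), len 2
add r: window [r, p, r] (2 distinct), len 3
add r: window [r, p, r, r] (2 distinct), len 4
add r: window [r, p, r, r, r] (2 distinct), len 5
add h: window [r, r, r, h] (2 distinct), len 4
Longest length with ≤2 distinct: 6.

6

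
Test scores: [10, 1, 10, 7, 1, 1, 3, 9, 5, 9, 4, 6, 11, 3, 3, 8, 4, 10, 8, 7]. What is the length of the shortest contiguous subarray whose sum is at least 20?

3

add 10: running sum 10 < 20
add 1: running sum 11 < 20
add 10: shortest ending here [10, 1, 10] sum 21, len 3
add 7: shortest ending here [10, 1, 10, 7] sum 28, len 4
add 1: shortest ending here [10, 1, 10, 7, 1] sum 29, len 5
add 1: shortest ending here [1, 10, 7, 1, 1] sum 20, len 5
add 3: shortest ending here [10, 7, 1, 1, 3] sum 22, len 5
add 9: shortest ending here [7, 1, 1, 3, 9] sum 21, len 5
add 5: shortest ending here [7, 1, 1, 3, 9, 5] sum 26, len 6
add 9: shortest ending here [9, 5, 9] sum 23, len 3
add 4: shortest ending here [9, 5, 9, 4] sum 27, len 4
add 6: shortest ending here [5, 9, 4, 6] sum 24, len 4
add 11: shortest ending here [4, 6, 11] sum 21, len 3
add 3: shortest ending here [6, 11, 3] sum 20, len 3
add 3: shortest ending here [6, 11, 3, 3] sum 23, len 4
add 8: shortest ending here [11, 3, 3, 8] sum 25, len 4
add 4: shortest ending here [11, 3, 3, 8, 4] sum 29, len 5
add 10: shortest ending here [8, 4, 10] sum 22, len 3
add 8: shortest ending here [4, 10, 8] sum 22, len 3
add 7: shortest ending here [10, 8, 7] sum 25, len 3
Shortest qualifying length: 3.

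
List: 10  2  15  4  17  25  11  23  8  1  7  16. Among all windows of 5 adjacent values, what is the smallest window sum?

Window sums for each of the 8 positions:
(10, 2, 15, 4, 17) → sum 48
(2, 15, 4, 17, 25) → sum 63
(15, 4, 17, 25, 11) → sum 72
(4, 17, 25, 11, 23) → sum 80
(17, 25, 11, 23, 8) → sum 84
(25, 11, 23, 8, 1) → sum 68
(11, 23, 8, 1, 7) → sum 50
(23, 8, 1, 7, 16) → sum 55
Smallest of these is 48.

48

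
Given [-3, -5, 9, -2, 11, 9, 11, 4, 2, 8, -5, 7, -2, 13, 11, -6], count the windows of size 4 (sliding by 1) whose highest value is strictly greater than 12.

[-3, -5, 9, -2] → max 9
[-5, 9, -2, 11] → max 11
[9, -2, 11, 9] → max 11
[-2, 11, 9, 11] → max 11
[11, 9, 11, 4] → max 11
[9, 11, 4, 2] → max 11
[11, 4, 2, 8] → max 11
[4, 2, 8, -5] → max 8
[2, 8, -5, 7] → max 8
[8, -5, 7, -2] → max 8
[-5, 7, -2, 13] → max 13  > 12 ✓
[7, -2, 13, 11] → max 13  > 12 ✓
[-2, 13, 11, -6] → max 13  > 12 ✓
3 windows satisfy the condition.

3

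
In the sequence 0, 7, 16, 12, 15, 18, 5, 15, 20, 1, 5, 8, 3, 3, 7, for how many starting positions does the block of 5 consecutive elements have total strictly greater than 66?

[0, 7, 16, 12, 15] → sum 50
[7, 16, 12, 15, 18] → sum 68  > 66 ✓
[16, 12, 15, 18, 5] → sum 66
[12, 15, 18, 5, 15] → sum 65
[15, 18, 5, 15, 20] → sum 73  > 66 ✓
[18, 5, 15, 20, 1] → sum 59
[5, 15, 20, 1, 5] → sum 46
[15, 20, 1, 5, 8] → sum 49
[20, 1, 5, 8, 3] → sum 37
[1, 5, 8, 3, 3] → sum 20
[5, 8, 3, 3, 7] → sum 26
2 windows satisfy the condition.

2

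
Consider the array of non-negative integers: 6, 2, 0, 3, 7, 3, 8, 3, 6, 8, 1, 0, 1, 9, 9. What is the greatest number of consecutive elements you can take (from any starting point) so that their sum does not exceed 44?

→ 6: sum 6, len 1
→ 2: sum 8, len 2
→ 0: sum 8, len 3
→ 3: sum 11, len 4
→ 7: sum 18, len 5
→ 3: sum 21, len 6
→ 8: sum 29, len 7
→ 3: sum 32, len 8
→ 6: sum 38, len 9
→ 8 (dropped 6): sum 40, len 9
→ 1: sum 41, len 10
→ 0: sum 41, len 11
→ 1: sum 42, len 12
→ 9 (dropped 2, 0, 3, 7): sum 39, len 9
→ 9 (dropped 3, 8): sum 37, len 8
Longest length seen: 12.

12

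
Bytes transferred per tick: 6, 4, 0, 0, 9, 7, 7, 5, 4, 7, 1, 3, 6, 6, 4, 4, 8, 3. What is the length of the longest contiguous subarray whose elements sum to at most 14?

→ 6: sum 6, len 1
→ 4: sum 10, len 2
→ 0: sum 10, len 3
→ 0: sum 10, len 4
→ 9 (dropped 6): sum 13, len 4
→ 7 (dropped 4, 0, 0, 9): sum 7, len 1
→ 7: sum 14, len 2
→ 5 (dropped 7): sum 12, len 2
→ 4 (dropped 7): sum 9, len 2
→ 7 (dropped 5): sum 11, len 2
→ 1: sum 12, len 3
→ 3 (dropped 4): sum 11, len 3
→ 6 (dropped 7): sum 10, len 3
→ 6 (dropped 1, 3): sum 12, len 2
→ 4 (dropped 6): sum 10, len 2
→ 4: sum 14, len 3
→ 8 (dropped 6, 4): sum 12, len 2
→ 3 (dropped 4): sum 11, len 2
Longest length seen: 4.

4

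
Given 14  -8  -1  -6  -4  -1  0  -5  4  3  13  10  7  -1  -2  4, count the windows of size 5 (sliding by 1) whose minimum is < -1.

14 -8 -1 -6 -4 → min -8  < -1 ✓
-8 -1 -6 -4 -1 → min -8  < -1 ✓
-1 -6 -4 -1 0 → min -6  < -1 ✓
-6 -4 -1 0 -5 → min -6  < -1 ✓
-4 -1 0 -5 4 → min -5  < -1 ✓
-1 0 -5 4 3 → min -5  < -1 ✓
0 -5 4 3 13 → min -5  < -1 ✓
-5 4 3 13 10 → min -5  < -1 ✓
4 3 13 10 7 → min 3
3 13 10 7 -1 → min -1
13 10 7 -1 -2 → min -2  < -1 ✓
10 7 -1 -2 4 → min -2  < -1 ✓
10 windows satisfy the condition.

10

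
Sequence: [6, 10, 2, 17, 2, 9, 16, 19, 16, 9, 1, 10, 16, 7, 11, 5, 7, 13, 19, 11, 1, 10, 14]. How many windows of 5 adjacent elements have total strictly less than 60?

(6, 10, 2, 17, 2) → sum 37  < 60 ✓
(10, 2, 17, 2, 9) → sum 40  < 60 ✓
(2, 17, 2, 9, 16) → sum 46  < 60 ✓
(17, 2, 9, 16, 19) → sum 63
(2, 9, 16, 19, 16) → sum 62
(9, 16, 19, 16, 9) → sum 69
(16, 19, 16, 9, 1) → sum 61
(19, 16, 9, 1, 10) → sum 55  < 60 ✓
(16, 9, 1, 10, 16) → sum 52  < 60 ✓
(9, 1, 10, 16, 7) → sum 43  < 60 ✓
(1, 10, 16, 7, 11) → sum 45  < 60 ✓
(10, 16, 7, 11, 5) → sum 49  < 60 ✓
(16, 7, 11, 5, 7) → sum 46  < 60 ✓
(7, 11, 5, 7, 13) → sum 43  < 60 ✓
(11, 5, 7, 13, 19) → sum 55  < 60 ✓
(5, 7, 13, 19, 11) → sum 55  < 60 ✓
(7, 13, 19, 11, 1) → sum 51  < 60 ✓
(13, 19, 11, 1, 10) → sum 54  < 60 ✓
(19, 11, 1, 10, 14) → sum 55  < 60 ✓
15 windows satisfy the condition.

15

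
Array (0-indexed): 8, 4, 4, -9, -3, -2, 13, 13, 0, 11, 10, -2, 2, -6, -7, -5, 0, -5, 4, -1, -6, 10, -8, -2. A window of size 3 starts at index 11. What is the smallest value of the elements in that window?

-6

Elements at indices 11..13: -2, 2, -6
min(-2, 2, -6) = -6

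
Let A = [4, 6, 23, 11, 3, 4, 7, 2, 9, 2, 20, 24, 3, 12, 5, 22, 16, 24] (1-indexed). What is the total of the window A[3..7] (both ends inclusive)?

48

Elements at indices 3..7: 23, 11, 3, 4, 7
sum(23, 11, 3, 4, 7) = 48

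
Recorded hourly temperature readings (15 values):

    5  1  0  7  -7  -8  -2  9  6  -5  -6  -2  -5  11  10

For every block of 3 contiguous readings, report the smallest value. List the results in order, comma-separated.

0, 0, -7, -8, -8, -8, -2, -5, -6, -6, -6, -5, -5

Sliding a size-3 window across the 15 values:
(5, 1, 0) → min 0
(1, 0, 7) → min 0
(0, 7, -7) → min -7
(7, -7, -8) → min -8
(-7, -8, -2) → min -8
(-8, -2, 9) → min -8
(-2, 9, 6) → min -2
(9, 6, -5) → min -5
(6, -5, -6) → min -6
(-5, -6, -2) → min -6
(-6, -2, -5) → min -6
(-2, -5, 11) → min -5
(-5, 11, 10) → min -5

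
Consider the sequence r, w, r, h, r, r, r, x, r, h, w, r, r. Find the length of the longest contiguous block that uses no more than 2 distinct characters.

5

Extend right; when distinct count exceeds 2, shrink from the left:
[r] 1 distinct, len 1
[r, w] 2 distinct, len 2
[r, w, r] 2 distinct, len 3
[r, h] 2 distinct, len 2
[r, h, r] 2 distinct, len 3
[r, h, r, r] 2 distinct, len 4
[r, h, r, r, r] 2 distinct, len 5
[r, r, r, x] 2 distinct, len 4
[r, r, r, x, r] 2 distinct, len 5
[r, h] 2 distinct, len 2
[h, w] 2 distinct, len 2
[w, r] 2 distinct, len 2
[w, r, r] 2 distinct, len 3
Longest length with ≤2 distinct: 5.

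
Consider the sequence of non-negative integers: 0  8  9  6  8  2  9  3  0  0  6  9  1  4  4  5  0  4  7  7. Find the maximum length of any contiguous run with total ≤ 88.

Extend to the right; shrink from the left whenever the sum exceeds 88:
add 0: [0] sum 0, len 1
add 8: [0, 8] sum 8, len 2
add 9: [0, 8, 9] sum 17, len 3
add 6: [0, 8, 9, 6] sum 23, len 4
add 8: [0, 8, 9, 6, 8] sum 31, len 5
add 2: [0, 8, 9, 6, 8, 2] sum 33, len 6
add 9: [0, 8, 9, 6, 8, 2, 9] sum 42, len 7
add 3: [0, 8, 9, 6, 8, 2, 9, 3] sum 45, len 8
add 0: [0, 8, 9, 6, 8, 2, 9, 3, 0] sum 45, len 9
add 0: [0, 8, 9, 6, 8, 2, 9, 3, 0, 0] sum 45, len 10
add 6: [0, 8, 9, 6, 8, 2, 9, 3, 0, 0, 6] sum 51, len 11
add 9: [0, 8, 9, 6, 8, 2, 9, 3, 0, 0, 6, 9] sum 60, len 12
add 1: [0, 8, 9, 6, 8, 2, 9, 3, 0, 0, 6, 9, 1] sum 61, len 13
add 4: [0, 8, 9, 6, 8, 2, 9, 3, 0, 0, 6, 9, 1, 4] sum 65, len 14
add 4: [0, 8, 9, 6, 8, 2, 9, 3, 0, 0, 6, 9, 1, 4, 4] sum 69, len 15
add 5: [0, 8, 9, 6, 8, 2, 9, 3, 0, 0, 6, 9, 1, 4, 4, 5] sum 74, len 16
add 0: [0, 8, 9, 6, 8, 2, 9, 3, 0, 0, 6, 9, 1, 4, 4, 5, 0] sum 74, len 17
add 4: [0, 8, 9, 6, 8, 2, 9, 3, 0, 0, 6, 9, 1, 4, 4, 5, 0, 4] sum 78, len 18
add 7: [0, 8, 9, 6, 8, 2, 9, 3, 0, 0, 6, 9, 1, 4, 4, 5, 0, 4, 7] sum 85, len 19
add 7: [9, 6, 8, 2, 9, 3, 0, 0, 6, 9, 1, 4, 4, 5, 0, 4, 7, 7] sum 84, len 18
Longest length seen: 19.

19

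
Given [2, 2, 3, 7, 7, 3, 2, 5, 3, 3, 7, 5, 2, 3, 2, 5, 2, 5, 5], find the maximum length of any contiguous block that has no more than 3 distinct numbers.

[2] 1 distinct, len 1
[2, 2] 1 distinct, len 2
[2, 2, 3] 2 distinct, len 3
[2, 2, 3, 7] 3 distinct, len 4
[2, 2, 3, 7, 7] 3 distinct, len 5
[2, 2, 3, 7, 7, 3] 3 distinct, len 6
[2, 2, 3, 7, 7, 3, 2] 3 distinct, len 7
[3, 2, 5] 3 distinct, len 3
[3, 2, 5, 3] 3 distinct, len 4
[3, 2, 5, 3, 3] 3 distinct, len 5
[5, 3, 3, 7] 3 distinct, len 4
[5, 3, 3, 7, 5] 3 distinct, len 5
[7, 5, 2] 3 distinct, len 3
[5, 2, 3] 3 distinct, len 3
[5, 2, 3, 2] 3 distinct, len 4
[5, 2, 3, 2, 5] 3 distinct, len 5
[5, 2, 3, 2, 5, 2] 3 distinct, len 6
[5, 2, 3, 2, 5, 2, 5] 3 distinct, len 7
[5, 2, 3, 2, 5, 2, 5, 5] 3 distinct, len 8
Longest length with ≤3 distinct: 8.

8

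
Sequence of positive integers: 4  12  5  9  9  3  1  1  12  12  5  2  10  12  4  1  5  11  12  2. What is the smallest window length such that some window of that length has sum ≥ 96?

add 4: running sum 4 < 96
add 12: running sum 16 < 96
add 5: running sum 21 < 96
add 9: running sum 30 < 96
add 9: running sum 39 < 96
add 3: running sum 42 < 96
add 1: running sum 43 < 96
add 1: running sum 44 < 96
add 12: running sum 56 < 96
add 12: running sum 68 < 96
add 5: running sum 73 < 96
add 2: running sum 75 < 96
add 10: running sum 85 < 96
end 13: [4, 12, 5, 9, 9, 3, 1, 1, 12, 12, 5, 2, 10, 12] sum 97, len 14
end 14: [12, 5, 9, 9, 3, 1, 1, 12, 12, 5, 2, 10, 12, 4] sum 97, len 14
end 15: [12, 5, 9, 9, 3, 1, 1, 12, 12, 5, 2, 10, 12, 4, 1] sum 98, len 15
end 16: [12, 5, 9, 9, 3, 1, 1, 12, 12, 5, 2, 10, 12, 4, 1, 5] sum 103, len 16
end 17: [9, 9, 3, 1, 1, 12, 12, 5, 2, 10, 12, 4, 1, 5, 11] sum 97, len 15
end 18: [9, 3, 1, 1, 12, 12, 5, 2, 10, 12, 4, 1, 5, 11, 12] sum 100, len 15
end 19: [9, 3, 1, 1, 12, 12, 5, 2, 10, 12, 4, 1, 5, 11, 12, 2] sum 102, len 16
Shortest qualifying length: 14.

14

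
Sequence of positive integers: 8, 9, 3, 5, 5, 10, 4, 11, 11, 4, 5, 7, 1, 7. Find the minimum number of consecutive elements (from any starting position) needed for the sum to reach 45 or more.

6

Extend right; whenever the sum reaches 45, record the length and shrink from the left:
add 8: running sum 8 < 45
add 9: running sum 17 < 45
add 3: running sum 20 < 45
add 5: running sum 25 < 45
add 5: running sum 30 < 45
add 10: running sum 40 < 45
add 4: running sum 44 < 45
add 11: shortest ending here [9, 3, 5, 5, 10, 4, 11] sum 47, len 7
add 11: shortest ending here [5, 5, 10, 4, 11, 11] sum 46, len 6
add 4: shortest ending here [5, 10, 4, 11, 11, 4] sum 45, len 6
add 5: shortest ending here [10, 4, 11, 11, 4, 5] sum 45, len 6
add 7: shortest ending here [10, 4, 11, 11, 4, 5, 7] sum 52, len 7
add 1: shortest ending here [10, 4, 11, 11, 4, 5, 7, 1] sum 53, len 8
add 7: shortest ending here [11, 11, 4, 5, 7, 1, 7] sum 46, len 7
Shortest qualifying length: 6.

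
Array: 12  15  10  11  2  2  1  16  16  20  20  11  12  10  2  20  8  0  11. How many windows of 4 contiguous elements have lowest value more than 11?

1

[12, 15, 10, 11] → min 10
[15, 10, 11, 2] → min 2
[10, 11, 2, 2] → min 2
[11, 2, 2, 1] → min 1
[2, 2, 1, 16] → min 1
[2, 1, 16, 16] → min 1
[1, 16, 16, 20] → min 1
[16, 16, 20, 20] → min 16  > 11 ✓
[16, 20, 20, 11] → min 11
[20, 20, 11, 12] → min 11
[20, 11, 12, 10] → min 10
[11, 12, 10, 2] → min 2
[12, 10, 2, 20] → min 2
[10, 2, 20, 8] → min 2
[2, 20, 8, 0] → min 0
[20, 8, 0, 11] → min 0
1 window satisfy the condition.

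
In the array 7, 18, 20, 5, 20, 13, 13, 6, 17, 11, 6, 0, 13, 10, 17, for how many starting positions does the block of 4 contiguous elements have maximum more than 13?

10

7 18 20 5 → max 20  > 13 ✓
18 20 5 20 → max 20  > 13 ✓
20 5 20 13 → max 20  > 13 ✓
5 20 13 13 → max 20  > 13 ✓
20 13 13 6 → max 20  > 13 ✓
13 13 6 17 → max 17  > 13 ✓
13 6 17 11 → max 17  > 13 ✓
6 17 11 6 → max 17  > 13 ✓
17 11 6 0 → max 17  > 13 ✓
11 6 0 13 → max 13
6 0 13 10 → max 13
0 13 10 17 → max 17  > 13 ✓
10 windows satisfy the condition.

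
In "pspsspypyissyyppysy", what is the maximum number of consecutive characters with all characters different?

4

[p] len 1
[p, s] len 2
[s, p] len 2
[p, s] len 2
[s] len 1
[s, p] len 2
[s, p, y] len 3
[y, p] len 2
[p, y] len 2
[p, y, i] len 3
[p, y, i, s] len 4
[s] len 1
[s, y] len 2
[y] len 1
[y, p] len 2
[p] len 1
[p, y] len 2
[p, y, s] len 3
[s, y] len 2
Longest all-distinct length: 4.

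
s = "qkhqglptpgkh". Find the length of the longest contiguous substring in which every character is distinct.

add q: [q] len 1
add k: [q, k] len 2
add h: [q, k, h] len 3
add q (repeat q, move left end past it): [k, h, q] len 3
add g: [k, h, q, g] len 4
add l: [k, h, q, g, l] len 5
add p: [k, h, q, g, l, p] len 6
add t: [k, h, q, g, l, p, t] len 7
add p (repeat p, move left end past it): [t, p] len 2
add g: [t, p, g] len 3
add k: [t, p, g, k] len 4
add h: [t, p, g, k, h] len 5
Longest all-distinct length: 7.

7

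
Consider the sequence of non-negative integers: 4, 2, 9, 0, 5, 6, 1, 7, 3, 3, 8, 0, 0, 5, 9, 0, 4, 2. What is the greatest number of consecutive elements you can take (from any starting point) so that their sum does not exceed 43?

Extend to the right; shrink from the left whenever the sum exceeds 43:
[4] sum 4 len 1
[4, 2] sum 6 len 2
[4, 2, 9] sum 15 len 3
[4, 2, 9, 0] sum 15 len 4
[4, 2, 9, 0, 5] sum 20 len 5
[4, 2, 9, 0, 5, 6] sum 26 len 6
[4, 2, 9, 0, 5, 6, 1] sum 27 len 7
[4, 2, 9, 0, 5, 6, 1, 7] sum 34 len 8
[4, 2, 9, 0, 5, 6, 1, 7, 3] sum 37 len 9
[4, 2, 9, 0, 5, 6, 1, 7, 3, 3] sum 40 len 10
[9, 0, 5, 6, 1, 7, 3, 3, 8] sum 42 len 9
[9, 0, 5, 6, 1, 7, 3, 3, 8, 0] sum 42 len 10
[9, 0, 5, 6, 1, 7, 3, 3, 8, 0, 0] sum 42 len 11
[0, 5, 6, 1, 7, 3, 3, 8, 0, 0, 5] sum 38 len 11
[6, 1, 7, 3, 3, 8, 0, 0, 5, 9] sum 42 len 10
[6, 1, 7, 3, 3, 8, 0, 0, 5, 9, 0] sum 42 len 11
[1, 7, 3, 3, 8, 0, 0, 5, 9, 0, 4] sum 40 len 11
[1, 7, 3, 3, 8, 0, 0, 5, 9, 0, 4, 2] sum 42 len 12
Longest length seen: 12.

12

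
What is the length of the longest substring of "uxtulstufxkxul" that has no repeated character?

[u] len 1
[u, x] len 2
[u, x, t] len 3
[x, t, u] len 3
[x, t, u, l] len 4
[x, t, u, l, s] len 5
[u, l, s, t] len 4
[l, s, t, u] len 4
[l, s, t, u, f] len 5
[l, s, t, u, f, x] len 6
[l, s, t, u, f, x, k] len 7
[k, x] len 2
[k, x, u] len 3
[k, x, u, l] len 4
Longest all-distinct length: 7.

7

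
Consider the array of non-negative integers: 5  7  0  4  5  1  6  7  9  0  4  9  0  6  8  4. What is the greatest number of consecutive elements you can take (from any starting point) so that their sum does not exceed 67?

14

→ 5: sum 5, len 1
→ 7: sum 12, len 2
→ 0: sum 12, len 3
→ 4: sum 16, len 4
→ 5: sum 21, len 5
→ 1: sum 22, len 6
→ 6: sum 28, len 7
→ 7: sum 35, len 8
→ 9: sum 44, len 9
→ 0: sum 44, len 10
→ 4: sum 48, len 11
→ 9: sum 57, len 12
→ 0: sum 57, len 13
→ 6: sum 63, len 14
→ 8 (dropped 5): sum 66, len 14
→ 4 (dropped 7): sum 63, len 14
Longest length seen: 14.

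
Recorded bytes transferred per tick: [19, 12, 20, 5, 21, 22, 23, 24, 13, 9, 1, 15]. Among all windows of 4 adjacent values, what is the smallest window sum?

19 12 20 5 → sum 56
12 20 5 21 → sum 58
20 5 21 22 → sum 68
5 21 22 23 → sum 71
21 22 23 24 → sum 90
22 23 24 13 → sum 82
23 24 13 9 → sum 69
24 13 9 1 → sum 47
13 9 1 15 → sum 38
Smallest of these is 38.

38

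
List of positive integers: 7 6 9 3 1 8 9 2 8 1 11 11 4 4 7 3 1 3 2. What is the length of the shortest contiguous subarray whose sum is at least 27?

4

Extend right; whenever the sum reaches 27, record the length and shrink from the left:
add 7: running sum 7 < 27
add 6: running sum 13 < 27
add 9: running sum 22 < 27
add 3: running sum 25 < 27
add 1: running sum 26 < 27
add 8: shortest ending here [6, 9, 3, 1, 8] sum 27, len 5
add 9: shortest ending here [9, 3, 1, 8, 9] sum 30, len 5
add 2: shortest ending here [9, 3, 1, 8, 9, 2] sum 32, len 6
add 8: shortest ending here [8, 9, 2, 8] sum 27, len 4
add 1: shortest ending here [8, 9, 2, 8, 1] sum 28, len 5
add 11: shortest ending here [9, 2, 8, 1, 11] sum 31, len 5
add 11: shortest ending here [8, 1, 11, 11] sum 31, len 4
add 4: shortest ending here [1, 11, 11, 4] sum 27, len 4
add 4: shortest ending here [11, 11, 4, 4] sum 30, len 4
add 7: shortest ending here [11, 11, 4, 4, 7] sum 37, len 5
add 3: shortest ending here [11, 4, 4, 7, 3] sum 29, len 5
add 1: shortest ending here [11, 4, 4, 7, 3, 1] sum 30, len 6
add 3: shortest ending here [11, 4, 4, 7, 3, 1, 3] sum 33, len 7
add 2: shortest ending here [11, 4, 4, 7, 3, 1, 3, 2] sum 35, len 8
Shortest qualifying length: 4.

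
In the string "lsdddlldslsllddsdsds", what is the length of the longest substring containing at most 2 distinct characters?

7

[l] 1 distinct, len 1
[l, s] 2 distinct, len 2
[s, d] 2 distinct, len 2
[s, d, d] 2 distinct, len 3
[s, d, d, d] 2 distinct, len 4
[d, d, d, l] 2 distinct, len 4
[d, d, d, l, l] 2 distinct, len 5
[d, d, d, l, l, d] 2 distinct, len 6
[d, s] 2 distinct, len 2
[s, l] 2 distinct, len 2
[s, l, s] 2 distinct, len 3
[s, l, s, l] 2 distinct, len 4
[s, l, s, l, l] 2 distinct, len 5
[l, l, d] 2 distinct, len 3
[l, l, d, d] 2 distinct, len 4
[d, d, s] 2 distinct, len 3
[d, d, s, d] 2 distinct, len 4
[d, d, s, d, s] 2 distinct, len 5
[d, d, s, d, s, d] 2 distinct, len 6
[d, d, s, d, s, d, s] 2 distinct, len 7
Longest length with ≤2 distinct: 7.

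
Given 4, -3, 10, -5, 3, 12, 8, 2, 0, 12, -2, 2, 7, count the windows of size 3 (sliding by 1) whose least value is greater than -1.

4 -3 10 → min -3
-3 10 -5 → min -5
10 -5 3 → min -5
-5 3 12 → min -5
3 12 8 → min 3  > -1 ✓
12 8 2 → min 2  > -1 ✓
8 2 0 → min 0  > -1 ✓
2 0 12 → min 0  > -1 ✓
0 12 -2 → min -2
12 -2 2 → min -2
-2 2 7 → min -2
4 windows satisfy the condition.

4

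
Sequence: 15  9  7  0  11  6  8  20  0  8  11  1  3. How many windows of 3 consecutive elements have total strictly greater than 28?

2

[15, 9, 7] → sum 31  > 28 ✓
[9, 7, 0] → sum 16
[7, 0, 11] → sum 18
[0, 11, 6] → sum 17
[11, 6, 8] → sum 25
[6, 8, 20] → sum 34  > 28 ✓
[8, 20, 0] → sum 28
[20, 0, 8] → sum 28
[0, 8, 11] → sum 19
[8, 11, 1] → sum 20
[11, 1, 3] → sum 15
2 windows satisfy the condition.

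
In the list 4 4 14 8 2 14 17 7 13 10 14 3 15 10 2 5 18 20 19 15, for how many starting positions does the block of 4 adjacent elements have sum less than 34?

4

(4, 4, 14, 8) → sum 30  < 34 ✓
(4, 14, 8, 2) → sum 28  < 34 ✓
(14, 8, 2, 14) → sum 38
(8, 2, 14, 17) → sum 41
(2, 14, 17, 7) → sum 40
(14, 17, 7, 13) → sum 51
(17, 7, 13, 10) → sum 47
(7, 13, 10, 14) → sum 44
(13, 10, 14, 3) → sum 40
(10, 14, 3, 15) → sum 42
(14, 3, 15, 10) → sum 42
(3, 15, 10, 2) → sum 30  < 34 ✓
(15, 10, 2, 5) → sum 32  < 34 ✓
(10, 2, 5, 18) → sum 35
(2, 5, 18, 20) → sum 45
(5, 18, 20, 19) → sum 62
(18, 20, 19, 15) → sum 72
4 windows satisfy the condition.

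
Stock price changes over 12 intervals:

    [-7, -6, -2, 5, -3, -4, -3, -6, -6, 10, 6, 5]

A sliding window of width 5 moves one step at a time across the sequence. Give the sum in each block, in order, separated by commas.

-13, -10, -7, -11, -22, -9, 1, 9

[-7, -6, -2, 5, -3] → sum -13
[-6, -2, 5, -3, -4] → sum -10
[-2, 5, -3, -4, -3] → sum -7
[5, -3, -4, -3, -6] → sum -11
[-3, -4, -3, -6, -6] → sum -22
[-4, -3, -6, -6, 10] → sum -9
[-3, -6, -6, 10, 6] → sum 1
[-6, -6, 10, 6, 5] → sum 9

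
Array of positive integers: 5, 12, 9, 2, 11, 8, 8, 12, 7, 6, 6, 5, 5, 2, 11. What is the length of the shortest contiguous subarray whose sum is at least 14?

add 5: running sum 5 < 14
add 12: shortest ending here [5, 12] sum 17, len 2
add 9: shortest ending here [12, 9] sum 21, len 2
add 2: shortest ending here [12, 9, 2] sum 23, len 3
add 11: shortest ending here [9, 2, 11] sum 22, len 3
add 8: shortest ending here [11, 8] sum 19, len 2
add 8: shortest ending here [8, 8] sum 16, len 2
add 12: shortest ending here [8, 12] sum 20, len 2
add 7: shortest ending here [12, 7] sum 19, len 2
add 6: shortest ending here [12, 7, 6] sum 25, len 3
add 6: shortest ending here [7, 6, 6] sum 19, len 3
add 5: shortest ending here [6, 6, 5] sum 17, len 3
add 5: shortest ending here [6, 5, 5] sum 16, len 3
add 2: shortest ending here [6, 5, 5, 2] sum 18, len 4
add 11: shortest ending here [5, 2, 11] sum 18, len 3
Shortest qualifying length: 2.

2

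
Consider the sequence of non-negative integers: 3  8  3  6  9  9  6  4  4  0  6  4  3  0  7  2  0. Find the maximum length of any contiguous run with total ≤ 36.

11

add 3: [3] sum 3, len 1
add 8: [3, 8] sum 11, len 2
add 3: [3, 8, 3] sum 14, len 3
add 6: [3, 8, 3, 6] sum 20, len 4
add 9: [3, 8, 3, 6, 9] sum 29, len 5
add 9: [8, 3, 6, 9, 9] sum 35, len 5
add 6: [3, 6, 9, 9, 6] sum 33, len 5
add 4: [6, 9, 9, 6, 4] sum 34, len 5
add 4: [9, 9, 6, 4, 4] sum 32, len 5
add 0: [9, 9, 6, 4, 4, 0] sum 32, len 6
add 6: [9, 6, 4, 4, 0, 6] sum 29, len 6
add 4: [9, 6, 4, 4, 0, 6, 4] sum 33, len 7
add 3: [9, 6, 4, 4, 0, 6, 4, 3] sum 36, len 8
add 0: [9, 6, 4, 4, 0, 6, 4, 3, 0] sum 36, len 9
add 7: [6, 4, 4, 0, 6, 4, 3, 0, 7] sum 34, len 9
add 2: [6, 4, 4, 0, 6, 4, 3, 0, 7, 2] sum 36, len 10
add 0: [6, 4, 4, 0, 6, 4, 3, 0, 7, 2, 0] sum 36, len 11
Longest length seen: 11.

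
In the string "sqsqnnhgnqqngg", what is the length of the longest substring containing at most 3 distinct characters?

add s: window [s] (1 distinct), len 1
add q: window [s, q] (2 distinct), len 2
add s: window [s, q, s] (2 distinct), len 3
add q: window [s, q, s, q] (2 distinct), len 4
add n: window [s, q, s, q, n] (3 distinct), len 5
add n: window [s, q, s, q, n, n] (3 distinct), len 6
add h: window [q, n, n, h] (3 distinct), len 4
add g: window [n, n, h, g] (3 distinct), len 4
add n: window [n, n, h, g, n] (3 distinct), len 5
add q: window [g, n, q] (3 distinct), len 3
add q: window [g, n, q, q] (3 distinct), len 4
add n: window [g, n, q, q, n] (3 distinct), len 5
add g: window [g, n, q, q, n, g] (3 distinct), len 6
add g: window [g, n, q, q, n, g, g] (3 distinct), len 7
Longest length with ≤3 distinct: 7.

7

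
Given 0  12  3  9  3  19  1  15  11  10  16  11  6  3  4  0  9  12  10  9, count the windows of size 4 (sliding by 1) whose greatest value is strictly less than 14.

0 12 3 9 → max 12  < 14 ✓
12 3 9 3 → max 12  < 14 ✓
3 9 3 19 → max 19
9 3 19 1 → max 19
3 19 1 15 → max 19
19 1 15 11 → max 19
1 15 11 10 → max 15
15 11 10 16 → max 16
11 10 16 11 → max 16
10 16 11 6 → max 16
16 11 6 3 → max 16
11 6 3 4 → max 11  < 14 ✓
6 3 4 0 → max 6  < 14 ✓
3 4 0 9 → max 9  < 14 ✓
4 0 9 12 → max 12  < 14 ✓
0 9 12 10 → max 12  < 14 ✓
9 12 10 9 → max 12  < 14 ✓
8 windows satisfy the condition.

8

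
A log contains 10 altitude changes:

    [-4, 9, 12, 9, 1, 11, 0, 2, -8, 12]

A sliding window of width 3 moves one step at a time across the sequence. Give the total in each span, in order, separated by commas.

[-4, 9, 12] → sum 17
[9, 12, 9] → sum 30
[12, 9, 1] → sum 22
[9, 1, 11] → sum 21
[1, 11, 0] → sum 12
[11, 0, 2] → sum 13
[0, 2, -8] → sum -6
[2, -8, 12] → sum 6

17, 30, 22, 21, 12, 13, -6, 6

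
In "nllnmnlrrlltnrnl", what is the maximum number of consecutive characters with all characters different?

[n] len 1
[n, l] len 2
[l] len 1
[l, n] len 2
[l, n, m] len 3
[m, n] len 2
[m, n, l] len 3
[m, n, l, r] len 4
[r] len 1
[r, l] len 2
[l] len 1
[l, t] len 2
[l, t, n] len 3
[l, t, n, r] len 4
[r, n] len 2
[r, n, l] len 3
Longest all-distinct length: 4.

4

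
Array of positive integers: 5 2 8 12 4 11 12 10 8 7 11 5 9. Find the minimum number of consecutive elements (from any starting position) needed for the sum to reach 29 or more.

add 5: running sum 5 < 29
add 2: running sum 7 < 29
add 8: running sum 15 < 29
add 12: running sum 27 < 29
add 4: shortest ending here [5, 2, 8, 12, 4] sum 31, len 5
add 11: shortest ending here [8, 12, 4, 11] sum 35, len 4
add 12: shortest ending here [12, 4, 11, 12] sum 39, len 4
add 10: shortest ending here [11, 12, 10] sum 33, len 3
add 8: shortest ending here [12, 10, 8] sum 30, len 3
add 7: shortest ending here [12, 10, 8, 7] sum 37, len 4
add 11: shortest ending here [10, 8, 7, 11] sum 36, len 4
add 5: shortest ending here [8, 7, 11, 5] sum 31, len 4
add 9: shortest ending here [7, 11, 5, 9] sum 32, len 4
Shortest qualifying length: 3.

3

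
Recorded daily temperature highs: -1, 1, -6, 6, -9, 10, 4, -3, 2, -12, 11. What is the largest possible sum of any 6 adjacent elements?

12

Window sums for each of the 6 positions:
[-1, 1, -6, 6, -9, 10] → sum 1
[1, -6, 6, -9, 10, 4] → sum 6
[-6, 6, -9, 10, 4, -3] → sum 2
[6, -9, 10, 4, -3, 2] → sum 10
[-9, 10, 4, -3, 2, -12] → sum -8
[10, 4, -3, 2, -12, 11] → sum 12
Largest of these is 12.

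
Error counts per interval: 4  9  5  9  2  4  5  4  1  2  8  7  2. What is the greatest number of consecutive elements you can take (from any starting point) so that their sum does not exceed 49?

11

Extend to the right; shrink from the left whenever the sum exceeds 49:
add 4: [4] sum 4, len 1
add 9: [4, 9] sum 13, len 2
add 5: [4, 9, 5] sum 18, len 3
add 9: [4, 9, 5, 9] sum 27, len 4
add 2: [4, 9, 5, 9, 2] sum 29, len 5
add 4: [4, 9, 5, 9, 2, 4] sum 33, len 6
add 5: [4, 9, 5, 9, 2, 4, 5] sum 38, len 7
add 4: [4, 9, 5, 9, 2, 4, 5, 4] sum 42, len 8
add 1: [4, 9, 5, 9, 2, 4, 5, 4, 1] sum 43, len 9
add 2: [4, 9, 5, 9, 2, 4, 5, 4, 1, 2] sum 45, len 10
add 8: [9, 5, 9, 2, 4, 5, 4, 1, 2, 8] sum 49, len 10
add 7: [5, 9, 2, 4, 5, 4, 1, 2, 8, 7] sum 47, len 10
add 2: [5, 9, 2, 4, 5, 4, 1, 2, 8, 7, 2] sum 49, len 11
Longest length seen: 11.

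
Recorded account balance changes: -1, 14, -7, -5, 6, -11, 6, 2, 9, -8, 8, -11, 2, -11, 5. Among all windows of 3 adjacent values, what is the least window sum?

[-1, 14, -7] → sum 6
[14, -7, -5] → sum 2
[-7, -5, 6] → sum -6
[-5, 6, -11] → sum -10
[6, -11, 6] → sum 1
[-11, 6, 2] → sum -3
[6, 2, 9] → sum 17
[2, 9, -8] → sum 3
[9, -8, 8] → sum 9
[-8, 8, -11] → sum -11
[8, -11, 2] → sum -1
[-11, 2, -11] → sum -20
[2, -11, 5] → sum -4
Least of these is -20.

-20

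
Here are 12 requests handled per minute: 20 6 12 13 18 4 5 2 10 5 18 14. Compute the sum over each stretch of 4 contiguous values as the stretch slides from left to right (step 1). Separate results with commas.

[20, 6, 12, 13] → sum 51
[6, 12, 13, 18] → sum 49
[12, 13, 18, 4] → sum 47
[13, 18, 4, 5] → sum 40
[18, 4, 5, 2] → sum 29
[4, 5, 2, 10] → sum 21
[5, 2, 10, 5] → sum 22
[2, 10, 5, 18] → sum 35
[10, 5, 18, 14] → sum 47

51, 49, 47, 40, 29, 21, 22, 35, 47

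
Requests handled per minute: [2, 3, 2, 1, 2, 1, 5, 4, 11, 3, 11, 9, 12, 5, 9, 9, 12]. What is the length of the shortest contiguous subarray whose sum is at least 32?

add 2: running sum 2 < 32
add 3: running sum 5 < 32
add 2: running sum 7 < 32
add 1: running sum 8 < 32
add 2: running sum 10 < 32
add 1: running sum 11 < 32
add 5: running sum 16 < 32
add 4: running sum 20 < 32
add 11: running sum 31 < 32
end 9: [3, 2, 1, 2, 1, 5, 4, 11, 3] sum 32, len 9
end 10: [5, 4, 11, 3, 11] sum 34, len 5
end 11: [11, 3, 11, 9] sum 34, len 4
end 12: [11, 9, 12] sum 32, len 3
end 13: [11, 9, 12, 5] sum 37, len 4
end 14: [9, 12, 5, 9] sum 35, len 4
end 15: [12, 5, 9, 9] sum 35, len 4
end 16: [5, 9, 9, 12] sum 35, len 4
Shortest qualifying length: 3.

3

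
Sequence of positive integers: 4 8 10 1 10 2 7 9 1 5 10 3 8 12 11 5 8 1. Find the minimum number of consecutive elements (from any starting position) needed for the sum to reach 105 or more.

Extend right; whenever the sum reaches 105, record the length and shrink from the left:
add 4: running sum 4 < 105
add 8: running sum 12 < 105
add 10: running sum 22 < 105
add 1: running sum 23 < 105
add 10: running sum 33 < 105
add 2: running sum 35 < 105
add 7: running sum 42 < 105
add 9: running sum 51 < 105
add 1: running sum 52 < 105
add 5: running sum 57 < 105
add 10: running sum 67 < 105
add 3: running sum 70 < 105
add 8: running sum 78 < 105
add 12: running sum 90 < 105
add 11: running sum 101 < 105
add 5: shortest ending here [4, 8, 10, 1, 10, 2, 7, 9, 1, 5, 10, 3, 8, 12, 11, 5] sum 106, len 16
add 8: shortest ending here [8, 10, 1, 10, 2, 7, 9, 1, 5, 10, 3, 8, 12, 11, 5, 8] sum 110, len 16
add 1: shortest ending here [8, 10, 1, 10, 2, 7, 9, 1, 5, 10, 3, 8, 12, 11, 5, 8, 1] sum 111, len 17
Shortest qualifying length: 16.

16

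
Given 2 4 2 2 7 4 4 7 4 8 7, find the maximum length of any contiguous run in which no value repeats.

add 2: [2] len 1
add 4: [2, 4] len 2
add 2 (repeat 2, move left end past it): [4, 2] len 2
add 2 (repeat 2, move left end past it): [2] len 1
add 7: [2, 7] len 2
add 4: [2, 7, 4] len 3
add 4 (repeat 4, move left end past it): [4] len 1
add 7: [4, 7] len 2
add 4 (repeat 4, move left end past it): [7, 4] len 2
add 8: [7, 4, 8] len 3
add 7 (repeat 7, move left end past it): [4, 8, 7] len 3
Longest all-distinct length: 3.

3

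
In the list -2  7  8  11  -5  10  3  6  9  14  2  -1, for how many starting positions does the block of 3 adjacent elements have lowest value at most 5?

(-2, 7, 8) → min -2  ≤ 5 ✓
(7, 8, 11) → min 7
(8, 11, -5) → min -5  ≤ 5 ✓
(11, -5, 10) → min -5  ≤ 5 ✓
(-5, 10, 3) → min -5  ≤ 5 ✓
(10, 3, 6) → min 3  ≤ 5 ✓
(3, 6, 9) → min 3  ≤ 5 ✓
(6, 9, 14) → min 6
(9, 14, 2) → min 2  ≤ 5 ✓
(14, 2, -1) → min -1  ≤ 5 ✓
8 windows satisfy the condition.

8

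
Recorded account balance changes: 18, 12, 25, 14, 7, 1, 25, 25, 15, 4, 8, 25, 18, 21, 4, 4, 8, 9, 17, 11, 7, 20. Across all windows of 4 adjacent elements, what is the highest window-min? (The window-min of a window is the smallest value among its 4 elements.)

12

Window mins for each of the 19 positions:
(18, 12, 25, 14) → min 12
(12, 25, 14, 7) → min 7
(25, 14, 7, 1) → min 1
(14, 7, 1, 25) → min 1
(7, 1, 25, 25) → min 1
(1, 25, 25, 15) → min 1
(25, 25, 15, 4) → min 4
(25, 15, 4, 8) → min 4
(15, 4, 8, 25) → min 4
(4, 8, 25, 18) → min 4
(8, 25, 18, 21) → min 8
(25, 18, 21, 4) → min 4
(18, 21, 4, 4) → min 4
(21, 4, 4, 8) → min 4
(4, 4, 8, 9) → min 4
(4, 8, 9, 17) → min 4
(8, 9, 17, 11) → min 8
(9, 17, 11, 7) → min 7
(17, 11, 7, 20) → min 7
Highest of these is 12.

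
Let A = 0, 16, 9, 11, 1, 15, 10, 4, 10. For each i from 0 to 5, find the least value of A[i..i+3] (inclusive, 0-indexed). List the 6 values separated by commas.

0, 1, 1, 1, 1, 4

[0, 16, 9, 11] → min 0
[16, 9, 11, 1] → min 1
[9, 11, 1, 15] → min 1
[11, 1, 15, 10] → min 1
[1, 15, 10, 4] → min 1
[15, 10, 4, 10] → min 4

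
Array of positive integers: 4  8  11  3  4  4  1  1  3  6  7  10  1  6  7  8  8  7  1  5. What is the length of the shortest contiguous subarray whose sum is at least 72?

14

add 4: running sum 4 < 72
add 8: running sum 12 < 72
add 11: running sum 23 < 72
add 3: running sum 26 < 72
add 4: running sum 30 < 72
add 4: running sum 34 < 72
add 1: running sum 35 < 72
add 1: running sum 36 < 72
add 3: running sum 39 < 72
add 6: running sum 45 < 72
add 7: running sum 52 < 72
add 10: running sum 62 < 72
add 1: running sum 63 < 72
add 6: running sum 69 < 72
add 7: shortest ending here [8, 11, 3, 4, 4, 1, 1, 3, 6, 7, 10, 1, 6, 7] sum 72, len 14
add 8: shortest ending here [11, 3, 4, 4, 1, 1, 3, 6, 7, 10, 1, 6, 7, 8] sum 72, len 14
add 8: shortest ending here [11, 3, 4, 4, 1, 1, 3, 6, 7, 10, 1, 6, 7, 8, 8] sum 80, len 15
add 7: shortest ending here [4, 4, 1, 1, 3, 6, 7, 10, 1, 6, 7, 8, 8, 7] sum 73, len 14
add 1: shortest ending here [4, 4, 1, 1, 3, 6, 7, 10, 1, 6, 7, 8, 8, 7, 1] sum 74, len 15
add 5: shortest ending here [4, 1, 1, 3, 6, 7, 10, 1, 6, 7, 8, 8, 7, 1, 5] sum 75, len 15
Shortest qualifying length: 14.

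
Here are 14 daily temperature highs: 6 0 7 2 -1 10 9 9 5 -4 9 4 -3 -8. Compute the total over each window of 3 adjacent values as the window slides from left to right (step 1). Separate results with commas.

(6, 0, 7) → sum 13
(0, 7, 2) → sum 9
(7, 2, -1) → sum 8
(2, -1, 10) → sum 11
(-1, 10, 9) → sum 18
(10, 9, 9) → sum 28
(9, 9, 5) → sum 23
(9, 5, -4) → sum 10
(5, -4, 9) → sum 10
(-4, 9, 4) → sum 9
(9, 4, -3) → sum 10
(4, -3, -8) → sum -7

13, 9, 8, 11, 18, 28, 23, 10, 10, 9, 10, -7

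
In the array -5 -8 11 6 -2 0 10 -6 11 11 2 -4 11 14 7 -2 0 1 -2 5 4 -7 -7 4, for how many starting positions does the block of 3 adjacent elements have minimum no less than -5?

(-5, -8, 11) → min -8
(-8, 11, 6) → min -8
(11, 6, -2) → min -2  ≥ -5 ✓
(6, -2, 0) → min -2  ≥ -5 ✓
(-2, 0, 10) → min -2  ≥ -5 ✓
(0, 10, -6) → min -6
(10, -6, 11) → min -6
(-6, 11, 11) → min -6
(11, 11, 2) → min 2  ≥ -5 ✓
(11, 2, -4) → min -4  ≥ -5 ✓
(2, -4, 11) → min -4  ≥ -5 ✓
(-4, 11, 14) → min -4  ≥ -5 ✓
(11, 14, 7) → min 7  ≥ -5 ✓
(14, 7, -2) → min -2  ≥ -5 ✓
(7, -2, 0) → min -2  ≥ -5 ✓
(-2, 0, 1) → min -2  ≥ -5 ✓
(0, 1, -2) → min -2  ≥ -5 ✓
(1, -2, 5) → min -2  ≥ -5 ✓
(-2, 5, 4) → min -2  ≥ -5 ✓
(5, 4, -7) → min -7
(4, -7, -7) → min -7
(-7, -7, 4) → min -7
14 windows satisfy the condition.

14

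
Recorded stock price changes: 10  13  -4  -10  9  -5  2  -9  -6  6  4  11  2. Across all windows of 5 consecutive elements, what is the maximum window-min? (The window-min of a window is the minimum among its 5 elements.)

-6

(10, 13, -4, -10, 9) → min -10
(13, -4, -10, 9, -5) → min -10
(-4, -10, 9, -5, 2) → min -10
(-10, 9, -5, 2, -9) → min -10
(9, -5, 2, -9, -6) → min -9
(-5, 2, -9, -6, 6) → min -9
(2, -9, -6, 6, 4) → min -9
(-9, -6, 6, 4, 11) → min -9
(-6, 6, 4, 11, 2) → min -6
Maximum of these is -6.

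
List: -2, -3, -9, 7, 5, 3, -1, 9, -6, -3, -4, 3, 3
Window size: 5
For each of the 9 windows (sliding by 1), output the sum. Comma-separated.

Sliding a size-5 window across the 13 values:
[-2, -3, -9, 7, 5] → sum -2
[-3, -9, 7, 5, 3] → sum 3
[-9, 7, 5, 3, -1] → sum 5
[7, 5, 3, -1, 9] → sum 23
[5, 3, -1, 9, -6] → sum 10
[3, -1, 9, -6, -3] → sum 2
[-1, 9, -6, -3, -4] → sum -5
[9, -6, -3, -4, 3] → sum -1
[-6, -3, -4, 3, 3] → sum -7

-2, 3, 5, 23, 10, 2, -5, -1, -7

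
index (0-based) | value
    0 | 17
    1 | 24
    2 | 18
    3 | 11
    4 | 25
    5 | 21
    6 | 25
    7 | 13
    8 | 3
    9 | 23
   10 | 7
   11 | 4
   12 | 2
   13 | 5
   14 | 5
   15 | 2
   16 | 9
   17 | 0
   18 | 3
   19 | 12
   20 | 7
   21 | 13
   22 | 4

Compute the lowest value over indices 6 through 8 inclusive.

Elements at indices 6..8: 25, 13, 3
min(25, 13, 3) = 3

3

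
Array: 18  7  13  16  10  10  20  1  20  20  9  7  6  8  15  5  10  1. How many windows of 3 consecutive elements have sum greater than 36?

18 7 13 → sum 38  > 36 ✓
7 13 16 → sum 36
13 16 10 → sum 39  > 36 ✓
16 10 10 → sum 36
10 10 20 → sum 40  > 36 ✓
10 20 1 → sum 31
20 1 20 → sum 41  > 36 ✓
1 20 20 → sum 41  > 36 ✓
20 20 9 → sum 49  > 36 ✓
20 9 7 → sum 36
9 7 6 → sum 22
7 6 8 → sum 21
6 8 15 → sum 29
8 15 5 → sum 28
15 5 10 → sum 30
5 10 1 → sum 16
6 windows satisfy the condition.

6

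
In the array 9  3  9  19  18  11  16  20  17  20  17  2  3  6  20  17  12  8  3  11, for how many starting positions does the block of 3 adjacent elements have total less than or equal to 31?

9 3 9 → sum 21  ≤ 31 ✓
3 9 19 → sum 31  ≤ 31 ✓
9 19 18 → sum 46
19 18 11 → sum 48
18 11 16 → sum 45
11 16 20 → sum 47
16 20 17 → sum 53
20 17 20 → sum 57
17 20 17 → sum 54
20 17 2 → sum 39
17 2 3 → sum 22  ≤ 31 ✓
2 3 6 → sum 11  ≤ 31 ✓
3 6 20 → sum 29  ≤ 31 ✓
6 20 17 → sum 43
20 17 12 → sum 49
17 12 8 → sum 37
12 8 3 → sum 23  ≤ 31 ✓
8 3 11 → sum 22  ≤ 31 ✓
7 windows satisfy the condition.

7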